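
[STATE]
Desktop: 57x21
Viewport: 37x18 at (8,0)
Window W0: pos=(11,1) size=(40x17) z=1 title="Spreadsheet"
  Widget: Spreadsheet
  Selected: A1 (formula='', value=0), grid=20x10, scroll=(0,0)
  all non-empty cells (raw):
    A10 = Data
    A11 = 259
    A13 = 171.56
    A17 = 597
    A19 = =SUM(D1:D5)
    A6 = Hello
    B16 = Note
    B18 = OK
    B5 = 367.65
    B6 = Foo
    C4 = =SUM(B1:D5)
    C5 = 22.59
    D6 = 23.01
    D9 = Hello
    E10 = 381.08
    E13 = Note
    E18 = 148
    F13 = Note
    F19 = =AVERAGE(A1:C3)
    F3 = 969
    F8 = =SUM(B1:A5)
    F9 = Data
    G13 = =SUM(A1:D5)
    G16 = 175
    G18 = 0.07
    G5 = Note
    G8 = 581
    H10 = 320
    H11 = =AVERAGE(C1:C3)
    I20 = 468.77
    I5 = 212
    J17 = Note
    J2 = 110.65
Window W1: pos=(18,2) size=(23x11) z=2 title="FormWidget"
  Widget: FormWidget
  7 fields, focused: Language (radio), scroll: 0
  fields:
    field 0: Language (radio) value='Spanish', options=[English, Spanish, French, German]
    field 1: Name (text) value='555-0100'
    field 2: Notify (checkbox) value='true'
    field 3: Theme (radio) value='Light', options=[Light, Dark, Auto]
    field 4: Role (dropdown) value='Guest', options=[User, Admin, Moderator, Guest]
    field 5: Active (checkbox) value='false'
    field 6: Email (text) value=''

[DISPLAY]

                                     
   ┏━━━━━━━━━━━━━━━━━━━━━━━━━━━━━━━━━
   ┃ Sprea┏━━━━━━━━━━━━━━━━━━━━━┓    
   ┠──────┃ FormWidget          ┃────
   ┃A1:   ┠─────────────────────┨    
   ┃      ┃> Language:   ( ) Eng┃  D 
   ┃------┃  Name:       [555-0]┃----
   ┃  1   ┃  Notify:     [x]    ┃    
   ┃  2   ┃  Theme:      (●) Lig┃    
   ┃  3   ┃  Role:       [Gues▼]┃    
   ┃  4   ┃  Active:     [ ]    ┃    
   ┃  5   ┃  Email:      [     ]┃    
   ┃  6 He┗━━━━━━━━━━━━━━━━━━━━━┛  23
   ┃  7        0       0       0     
   ┃  8        0       0       0     
   ┃  9        0       0       0Hello
   ┃ 10 Data           0       0     
   ┗━━━━━━━━━━━━━━━━━━━━━━━━━━━━━━━━━


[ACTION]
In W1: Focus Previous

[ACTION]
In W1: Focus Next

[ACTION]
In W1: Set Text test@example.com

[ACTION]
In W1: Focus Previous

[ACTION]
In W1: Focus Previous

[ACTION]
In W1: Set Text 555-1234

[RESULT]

                                     
   ┏━━━━━━━━━━━━━━━━━━━━━━━━━━━━━━━━━
   ┃ Sprea┏━━━━━━━━━━━━━━━━━━━━━┓    
   ┠──────┃ FormWidget          ┃────
   ┃A1:   ┠─────────────────────┨    
   ┃      ┃  Language:   ( ) Eng┃  D 
   ┃------┃  Name:       [555-0]┃----
   ┃  1   ┃  Notify:     [x]    ┃    
   ┃  2   ┃  Theme:      (●) Lig┃    
   ┃  3   ┃  Role:       [Gues▼]┃    
   ┃  4   ┃> Active:     [ ]    ┃    
   ┃  5   ┃  Email:      [     ]┃    
   ┃  6 He┗━━━━━━━━━━━━━━━━━━━━━┛  23
   ┃  7        0       0       0     
   ┃  8        0       0       0     
   ┃  9        0       0       0Hello
   ┃ 10 Data           0       0     
   ┗━━━━━━━━━━━━━━━━━━━━━━━━━━━━━━━━━


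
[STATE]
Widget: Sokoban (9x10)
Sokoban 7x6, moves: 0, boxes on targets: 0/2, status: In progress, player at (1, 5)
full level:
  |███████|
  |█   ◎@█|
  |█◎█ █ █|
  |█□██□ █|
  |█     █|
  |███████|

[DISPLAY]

███████  
█   ◎@█  
█◎█ █ █  
█□██□ █  
█     █  
███████  
Moves: 0 
         
         
         


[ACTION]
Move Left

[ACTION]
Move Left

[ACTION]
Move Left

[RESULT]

███████  
█ @ ◎ █  
█◎█ █ █  
█□██□ █  
█     █  
███████  
Moves: 3 
         
         
         


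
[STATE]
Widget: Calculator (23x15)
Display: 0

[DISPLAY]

                      0
┌───┬───┬───┬───┐      
│ 7 │ 8 │ 9 │ ÷ │      
├───┼───┼───┼───┤      
│ 4 │ 5 │ 6 │ × │      
├───┼───┼───┼───┤      
│ 1 │ 2 │ 3 │ - │      
├───┼───┼───┼───┤      
│ 0 │ . │ = │ + │      
├───┼───┼───┼───┤      
│ C │ MC│ MR│ M+│      
└───┴───┴───┴───┘      
                       
                       
                       


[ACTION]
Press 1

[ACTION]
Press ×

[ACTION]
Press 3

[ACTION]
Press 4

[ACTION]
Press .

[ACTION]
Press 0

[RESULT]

                   34.0
┌───┬───┬───┬───┐      
│ 7 │ 8 │ 9 │ ÷ │      
├───┼───┼───┼───┤      
│ 4 │ 5 │ 6 │ × │      
├───┼───┼───┼───┤      
│ 1 │ 2 │ 3 │ - │      
├───┼───┼───┼───┤      
│ 0 │ . │ = │ + │      
├───┼───┼───┼───┤      
│ C │ MC│ MR│ M+│      
└───┴───┴───┴───┘      
                       
                       
                       


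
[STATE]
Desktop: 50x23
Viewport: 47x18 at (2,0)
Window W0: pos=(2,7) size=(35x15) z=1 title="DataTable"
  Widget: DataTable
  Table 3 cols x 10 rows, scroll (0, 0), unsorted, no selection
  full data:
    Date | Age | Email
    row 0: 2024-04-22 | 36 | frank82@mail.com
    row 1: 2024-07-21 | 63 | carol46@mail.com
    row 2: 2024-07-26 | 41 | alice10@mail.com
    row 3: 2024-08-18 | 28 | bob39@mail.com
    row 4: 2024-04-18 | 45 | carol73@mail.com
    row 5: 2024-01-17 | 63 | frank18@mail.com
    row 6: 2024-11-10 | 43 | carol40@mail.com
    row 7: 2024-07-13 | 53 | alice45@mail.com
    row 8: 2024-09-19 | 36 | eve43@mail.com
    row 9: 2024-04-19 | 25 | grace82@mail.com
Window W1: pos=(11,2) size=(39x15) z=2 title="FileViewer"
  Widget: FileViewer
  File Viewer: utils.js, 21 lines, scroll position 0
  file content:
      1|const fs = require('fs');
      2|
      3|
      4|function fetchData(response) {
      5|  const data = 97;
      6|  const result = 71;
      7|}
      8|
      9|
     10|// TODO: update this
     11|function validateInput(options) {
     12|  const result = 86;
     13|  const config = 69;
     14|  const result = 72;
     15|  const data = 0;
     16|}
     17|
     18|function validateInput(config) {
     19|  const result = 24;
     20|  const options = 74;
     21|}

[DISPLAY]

                                               
                                               
         ┏━━━━━━━━━━━━━━━━━━━━━━━━━━━━━━━━━━━━━
         ┃ FileViewer                          
         ┠─────────────────────────────────────
         ┃const fs = require('fs');           ▲
         ┃                                    █
┏━━━━━━━━┃                                    ░
┃ DataTab┃function fetchData(response) {      ░
┠────────┃  const data = 97;                  ░
┃Date    ┃  const result = 71;                ░
┃────────┃}                                   ░
┃2024-04-┃                                    ░
┃2024-07-┃                                    ░
┃2024-07-┃// TODO: update this                ░
┃2024-08-┃function validateInput(options) {   ▼
┃2024-04-┗━━━━━━━━━━━━━━━━━━━━━━━━━━━━━━━━━━━━━
┃2024-01-17│63 │frank18@mail.com  ┃            


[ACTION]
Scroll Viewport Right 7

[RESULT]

                                               
                                               
        ┏━━━━━━━━━━━━━━━━━━━━━━━━━━━━━━━━━━━━━┓
        ┃ FileViewer                          ┃
        ┠─────────────────────────────────────┨
        ┃const fs = require('fs');           ▲┃
        ┃                                    █┃
━━━━━━━━┃                                    ░┃
 DataTab┃function fetchData(response) {      ░┃
────────┃  const data = 97;                  ░┃
Date    ┃  const result = 71;                ░┃
────────┃}                                   ░┃
2024-04-┃                                    ░┃
2024-07-┃                                    ░┃
2024-07-┃// TODO: update this                ░┃
2024-08-┃function validateInput(options) {   ▼┃
2024-04-┗━━━━━━━━━━━━━━━━━━━━━━━━━━━━━━━━━━━━━┛
2024-01-17│63 │frank18@mail.com  ┃             


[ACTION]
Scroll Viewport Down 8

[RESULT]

        ┃const fs = require('fs');           ▲┃
        ┃                                    █┃
━━━━━━━━┃                                    ░┃
 DataTab┃function fetchData(response) {      ░┃
────────┃  const data = 97;                  ░┃
Date    ┃  const result = 71;                ░┃
────────┃}                                   ░┃
2024-04-┃                                    ░┃
2024-07-┃                                    ░┃
2024-07-┃// TODO: update this                ░┃
2024-08-┃function validateInput(options) {   ▼┃
2024-04-┗━━━━━━━━━━━━━━━━━━━━━━━━━━━━━━━━━━━━━┛
2024-01-17│63 │frank18@mail.com  ┃             
2024-11-10│43 │carol40@mail.com  ┃             
2024-07-13│53 │alice45@mail.com  ┃             
2024-09-19│36 │eve43@mail.com    ┃             
━━━━━━━━━━━━━━━━━━━━━━━━━━━━━━━━━┛             
                                               


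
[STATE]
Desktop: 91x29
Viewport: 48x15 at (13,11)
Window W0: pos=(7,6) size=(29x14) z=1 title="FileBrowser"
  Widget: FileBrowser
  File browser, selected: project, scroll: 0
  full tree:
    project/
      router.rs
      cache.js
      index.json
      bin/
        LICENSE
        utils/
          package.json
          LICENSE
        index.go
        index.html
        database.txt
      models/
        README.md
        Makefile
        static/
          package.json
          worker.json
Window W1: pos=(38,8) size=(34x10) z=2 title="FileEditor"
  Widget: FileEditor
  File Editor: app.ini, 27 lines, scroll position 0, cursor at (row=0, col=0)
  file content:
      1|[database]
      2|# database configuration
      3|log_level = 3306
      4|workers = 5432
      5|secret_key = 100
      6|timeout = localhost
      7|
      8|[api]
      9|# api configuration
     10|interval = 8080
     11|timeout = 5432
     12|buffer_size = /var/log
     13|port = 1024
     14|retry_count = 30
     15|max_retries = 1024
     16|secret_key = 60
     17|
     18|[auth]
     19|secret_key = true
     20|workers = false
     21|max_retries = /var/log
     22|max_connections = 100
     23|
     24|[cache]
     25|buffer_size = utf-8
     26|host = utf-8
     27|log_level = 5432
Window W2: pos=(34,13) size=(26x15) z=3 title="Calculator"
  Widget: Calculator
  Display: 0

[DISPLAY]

ache.js               ┃  ┃█database]            
ndex.json             ┃  ┃# database configurati
+] bin/              ┏━━━━━━━━━━━━━━━━━━━━━━━━┓ 
+] models/           ┃ Calculator             ┃ 
                     ┠────────────────────────┨ 
                     ┃                       0┃ 
                     ┃┌───┬───┬───┬───┐       ┃━
                     ┃│ 7 │ 8 │ 9 │ ÷ │       ┃ 
━━━━━━━━━━━━━━━━━━━━━┃├───┼───┼───┼───┤       ┃ 
                     ┃│ 4 │ 5 │ 6 │ × │       ┃ 
                     ┃├───┼───┼───┼───┤       ┃ 
                     ┃│ 1 │ 2 │ 3 │ - │       ┃ 
                     ┃├───┼───┼───┼───┤       ┃ 
                     ┃│ 0 │ . │ = │ + │       ┃ 
                     ┃├───┼───┼───┼───┤       ┃ 


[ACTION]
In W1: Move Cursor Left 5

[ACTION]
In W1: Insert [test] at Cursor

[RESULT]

ache.js               ┃  ┃test█database]        
ndex.json             ┃  ┃# database configurati
+] bin/              ┏━━━━━━━━━━━━━━━━━━━━━━━━┓ 
+] models/           ┃ Calculator             ┃ 
                     ┠────────────────────────┨ 
                     ┃                       0┃ 
                     ┃┌───┬───┬───┬───┐       ┃━
                     ┃│ 7 │ 8 │ 9 │ ÷ │       ┃ 
━━━━━━━━━━━━━━━━━━━━━┃├───┼───┼───┼───┤       ┃ 
                     ┃│ 4 │ 5 │ 6 │ × │       ┃ 
                     ┃├───┼───┼───┼───┤       ┃ 
                     ┃│ 1 │ 2 │ 3 │ - │       ┃ 
                     ┃├───┼───┼───┼───┤       ┃ 
                     ┃│ 0 │ . │ = │ + │       ┃ 
                     ┃├───┼───┼───┼───┤       ┃ 


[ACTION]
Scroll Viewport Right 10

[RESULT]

            ┃  ┃test█database]                 ▲
            ┃  ┃# database configuration       █
           ┏━━━━━━━━━━━━━━━━━━━━━━━━┓          ░
           ┃ Calculator             ┃          ░
           ┠────────────────────────┨          ░
           ┃                       0┃          ▼
           ┃┌───┬───┬───┬───┐       ┃━━━━━━━━━━━
           ┃│ 7 │ 8 │ 9 │ ÷ │       ┃           
━━━━━━━━━━━┃├───┼───┼───┼───┤       ┃           
           ┃│ 4 │ 5 │ 6 │ × │       ┃           
           ┃├───┼───┼───┼───┤       ┃           
           ┃│ 1 │ 2 │ 3 │ - │       ┃           
           ┃├───┼───┼───┼───┤       ┃           
           ┃│ 0 │ . │ = │ + │       ┃           
           ┃├───┼───┼───┼───┤       ┃           


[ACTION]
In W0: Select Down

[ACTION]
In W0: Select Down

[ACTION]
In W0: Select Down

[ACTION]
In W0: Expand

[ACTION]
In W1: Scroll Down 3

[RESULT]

            ┃  ┃workers = 5432                 ▲
            ┃  ┃secret_key = 100               █
           ┏━━━━━━━━━━━━━━━━━━━━━━━━┓          ░
           ┃ Calculator             ┃          ░
           ┠────────────────────────┨          ░
           ┃                       0┃          ▼
           ┃┌───┬───┬───┬───┐       ┃━━━━━━━━━━━
           ┃│ 7 │ 8 │ 9 │ ÷ │       ┃           
━━━━━━━━━━━┃├───┼───┼───┼───┤       ┃           
           ┃│ 4 │ 5 │ 6 │ × │       ┃           
           ┃├───┼───┼───┼───┤       ┃           
           ┃│ 1 │ 2 │ 3 │ - │       ┃           
           ┃├───┼───┼───┼───┤       ┃           
           ┃│ 0 │ . │ = │ + │       ┃           
           ┃├───┼───┼───┼───┤       ┃           


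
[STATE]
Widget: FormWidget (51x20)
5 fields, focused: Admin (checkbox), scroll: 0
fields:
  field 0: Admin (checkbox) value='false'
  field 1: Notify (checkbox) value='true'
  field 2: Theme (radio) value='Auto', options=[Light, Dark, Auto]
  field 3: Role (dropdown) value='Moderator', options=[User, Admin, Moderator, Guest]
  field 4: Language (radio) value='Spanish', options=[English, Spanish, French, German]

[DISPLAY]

> Admin:      [ ]                                  
  Notify:     [x]                                  
  Theme:      ( ) Light  ( ) Dark  (●) Auto        
  Role:       [Moderator                         ▼]
  Language:   ( ) English  (●) Spanish  ( ) French 
                                                   
                                                   
                                                   
                                                   
                                                   
                                                   
                                                   
                                                   
                                                   
                                                   
                                                   
                                                   
                                                   
                                                   
                                                   


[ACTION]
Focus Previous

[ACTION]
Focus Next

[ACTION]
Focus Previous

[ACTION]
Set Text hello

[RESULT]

  Admin:      [ ]                                  
  Notify:     [x]                                  
  Theme:      ( ) Light  ( ) Dark  (●) Auto        
  Role:       [Moderator                         ▼]
> Language:   ( ) English  (●) Spanish  ( ) French 
                                                   
                                                   
                                                   
                                                   
                                                   
                                                   
                                                   
                                                   
                                                   
                                                   
                                                   
                                                   
                                                   
                                                   
                                                   


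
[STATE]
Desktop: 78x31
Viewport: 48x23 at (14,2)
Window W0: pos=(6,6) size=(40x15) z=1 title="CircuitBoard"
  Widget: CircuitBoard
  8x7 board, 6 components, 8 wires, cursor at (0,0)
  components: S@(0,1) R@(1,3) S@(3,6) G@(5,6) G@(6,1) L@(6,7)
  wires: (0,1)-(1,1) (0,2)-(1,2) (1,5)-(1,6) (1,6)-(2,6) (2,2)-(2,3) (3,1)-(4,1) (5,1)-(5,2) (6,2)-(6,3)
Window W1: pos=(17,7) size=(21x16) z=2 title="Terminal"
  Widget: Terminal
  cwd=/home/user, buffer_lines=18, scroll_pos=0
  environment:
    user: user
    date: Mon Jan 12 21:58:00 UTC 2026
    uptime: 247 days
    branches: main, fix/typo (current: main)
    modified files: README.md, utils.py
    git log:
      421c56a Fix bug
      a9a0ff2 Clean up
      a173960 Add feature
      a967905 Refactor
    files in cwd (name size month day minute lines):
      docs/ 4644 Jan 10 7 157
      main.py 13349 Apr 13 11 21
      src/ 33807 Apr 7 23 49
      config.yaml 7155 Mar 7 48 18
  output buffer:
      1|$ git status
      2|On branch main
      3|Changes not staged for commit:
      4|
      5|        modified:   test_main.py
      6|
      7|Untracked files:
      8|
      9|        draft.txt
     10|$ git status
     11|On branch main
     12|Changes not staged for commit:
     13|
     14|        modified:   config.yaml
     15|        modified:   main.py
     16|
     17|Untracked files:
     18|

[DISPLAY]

                                                
                                                
                                                
                                                
━━━━━━━━━━━━━━━━━━━━━━━━━━━━━━━┓                
tBo┏━━━━━━━━━━━━━━━━━━━┓       ┃                
───┃ Terminal          ┃───────┨                
2 3┠───────────────────┨       ┃                
 S ┃$ git status       ┃       ┃                
 │ ┃On branch main     ┃       ┃                
 · ┃Changes not staged ┃       ┃                
   ┃                   ┃       ┃                
   ┃        modified:  ┃       ┃                
   ┃                   ┃       ┃                
 · ┃Untracked files:   ┃       ┃                
 │ ┃                   ┃       ┃                
 · ┃        draft.txt  ┃       ┃                
   ┃$ git status       ┃       ┃                
━━━┃On branch main     ┃━━━━━━━┛                
   ┃Changes not staged ┃                        
   ┗━━━━━━━━━━━━━━━━━━━┛                        
                                                
                                                


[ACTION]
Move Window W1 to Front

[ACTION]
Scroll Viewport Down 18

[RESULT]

───┃ Terminal          ┃───────┨                
2 3┠───────────────────┨       ┃                
 S ┃$ git status       ┃       ┃                
 │ ┃On branch main     ┃       ┃                
 · ┃Changes not staged ┃       ┃                
   ┃                   ┃       ┃                
   ┃        modified:  ┃       ┃                
   ┃                   ┃       ┃                
 · ┃Untracked files:   ┃       ┃                
 │ ┃                   ┃       ┃                
 · ┃        draft.txt  ┃       ┃                
   ┃$ git status       ┃       ┃                
━━━┃On branch main     ┃━━━━━━━┛                
   ┃Changes not staged ┃                        
   ┗━━━━━━━━━━━━━━━━━━━┛                        
                                                
                                                
                                                
                                                
                                                
                                                
                                                
                                                


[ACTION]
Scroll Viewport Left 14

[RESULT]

      ┠──────────┃ Terminal          ┃───────┨  
      ┃   0 1 2 3┠───────────────────┨       ┃  
      ┃0  [.]  S ┃$ git status       ┃       ┃  
      ┃        │ ┃On branch main     ┃       ┃  
      ┃1       · ┃Changes not staged ┃       ┃  
      ┃          ┃                   ┃       ┃  
      ┃2         ┃        modified:  ┃       ┃  
      ┃          ┃                   ┃       ┃  
      ┃3       · ┃Untracked files:   ┃       ┃  
      ┃        │ ┃                   ┃       ┃  
      ┃4       · ┃        draft.txt  ┃       ┃  
      ┃          ┃$ git status       ┃       ┃  
      ┗━━━━━━━━━━┃On branch main     ┃━━━━━━━┛  
                 ┃Changes not staged ┃          
                 ┗━━━━━━━━━━━━━━━━━━━┛          
                                                
                                                
                                                
                                                
                                                
                                                
                                                
                                                


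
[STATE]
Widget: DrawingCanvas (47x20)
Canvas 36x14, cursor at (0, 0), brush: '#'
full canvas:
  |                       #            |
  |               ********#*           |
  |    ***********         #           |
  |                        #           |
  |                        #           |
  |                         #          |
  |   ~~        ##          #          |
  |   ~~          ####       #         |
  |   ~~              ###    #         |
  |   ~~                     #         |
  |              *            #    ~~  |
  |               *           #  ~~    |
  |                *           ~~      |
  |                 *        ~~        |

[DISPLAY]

+                      #                       
               ********#*                      
    ***********         #                      
                        #                      
                        #                      
                         #                     
   ~~        ##          #                     
   ~~          ####       #                    
   ~~              ###    #                    
   ~~                     #                    
              *            #    ~~             
               *           #  ~~               
                *           ~~                 
                 *        ~~                   
                                               
                                               
                                               
                                               
                                               
                                               


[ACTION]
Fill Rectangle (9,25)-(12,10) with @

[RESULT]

+                      #                       
               ********#*                      
    ***********         #                      
                        #                      
                        #                      
                         #                     
   ~~        ##          #                     
   ~~          ####       #                    
   ~~              ###    #                    
   ~~     @@@@@@@@@@@@@@@@#                    
          @@@@@@@@@@@@@@@@ #    ~~             
          @@@@@@@@@@@@@@@@ #  ~~               
          @@@@@@@@@@@@@@@@  ~~                 
                 *        ~~                   
                                               
                                               
                                               
                                               
                                               
                                               


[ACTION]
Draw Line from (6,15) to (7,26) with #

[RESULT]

+                      #                       
               ********#*                      
    ***********         #                      
                        #                      
                        #                      
                         #                     
   ~~        ########    #                     
   ~~          ####  ######                    
   ~~              ###    #                    
   ~~     @@@@@@@@@@@@@@@@#                    
          @@@@@@@@@@@@@@@@ #    ~~             
          @@@@@@@@@@@@@@@@ #  ~~               
          @@@@@@@@@@@@@@@@  ~~                 
                 *        ~~                   
                                               
                                               
                                               
                                               
                                               
                                               


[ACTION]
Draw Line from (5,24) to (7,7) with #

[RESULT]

+                      #                       
               ********#*                      
    ***********         #                      
                        #                      
                        #                      
                    ######                     
   ~~       #########    #                     
   ~~  #####   ####  ######                    
   ~~              ###    #                    
   ~~     @@@@@@@@@@@@@@@@#                    
          @@@@@@@@@@@@@@@@ #    ~~             
          @@@@@@@@@@@@@@@@ #  ~~               
          @@@@@@@@@@@@@@@@  ~~                 
                 *        ~~                   
                                               
                                               
                                               
                                               
                                               
                                               


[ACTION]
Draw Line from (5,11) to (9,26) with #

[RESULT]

+                      #                       
               ********#*                      
    ***********         #                      
                        #                      
                        #                      
           ##       ######                     
   ~~       #########    #                     
   ~~  #####   ############                    
   ~~              ###### #                    
   ~~     @@@@@@@@@@@@@@@##                    
          @@@@@@@@@@@@@@@@ #    ~~             
          @@@@@@@@@@@@@@@@ #  ~~               
          @@@@@@@@@@@@@@@@  ~~                 
                 *        ~~                   
                                               
                                               
                                               
                                               
                                               
                                               


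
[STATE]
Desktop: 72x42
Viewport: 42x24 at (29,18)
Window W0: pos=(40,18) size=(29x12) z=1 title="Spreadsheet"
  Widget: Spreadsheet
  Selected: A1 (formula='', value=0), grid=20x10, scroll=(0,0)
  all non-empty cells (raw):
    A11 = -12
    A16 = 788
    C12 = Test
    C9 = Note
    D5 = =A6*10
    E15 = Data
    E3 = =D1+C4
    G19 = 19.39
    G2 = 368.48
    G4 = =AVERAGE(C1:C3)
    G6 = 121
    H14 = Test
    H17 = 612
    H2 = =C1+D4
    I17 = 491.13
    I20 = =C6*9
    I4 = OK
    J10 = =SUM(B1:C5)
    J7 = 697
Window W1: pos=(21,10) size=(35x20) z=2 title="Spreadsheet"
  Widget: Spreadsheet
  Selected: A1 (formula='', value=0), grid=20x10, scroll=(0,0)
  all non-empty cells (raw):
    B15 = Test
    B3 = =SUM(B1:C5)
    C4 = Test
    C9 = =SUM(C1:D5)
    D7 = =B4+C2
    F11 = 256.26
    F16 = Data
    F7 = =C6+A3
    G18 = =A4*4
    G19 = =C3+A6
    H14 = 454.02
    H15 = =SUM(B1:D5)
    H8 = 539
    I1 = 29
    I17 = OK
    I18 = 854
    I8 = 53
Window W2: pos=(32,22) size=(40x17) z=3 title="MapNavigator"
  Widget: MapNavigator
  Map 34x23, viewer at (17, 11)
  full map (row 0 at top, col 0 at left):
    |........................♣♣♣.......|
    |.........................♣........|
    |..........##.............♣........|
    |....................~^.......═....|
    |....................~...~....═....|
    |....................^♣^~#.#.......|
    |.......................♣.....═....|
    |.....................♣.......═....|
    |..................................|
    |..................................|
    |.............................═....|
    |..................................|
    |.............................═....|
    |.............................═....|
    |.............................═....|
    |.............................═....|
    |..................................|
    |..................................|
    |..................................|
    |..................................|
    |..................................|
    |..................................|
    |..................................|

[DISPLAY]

    0#CIRC!         0     ┃━━━━━━━━━━━━┓  
    0       0Test         ┃            ┃  
    0       0       0     ┃────────────┨  
    0       0       0     ┃            ┃  
   ┏━━━━━━━━━━━━━━━━━━━━━━━━━━━━━━━━━━━━━━
   ┃ MapNavigator                         
   ┠──────────────────────────────────────
   ┃  ....................^♣^~#.#.......  
   ┃  .......................♣.....═....  
   ┃  .....................♣.......═....  
   ┃  ..................................  
━━━┃  ..................................  
   ┃  .............................═....  
   ┃  .................@................  
   ┃  .............................═....  
   ┃  .............................═....  
   ┃  .............................═....  
   ┃  .............................═....  
   ┃  ..................................  
   ┃  ..................................  
   ┗━━━━━━━━━━━━━━━━━━━━━━━━━━━━━━━━━━━━━━
                                          
                                          
                                          


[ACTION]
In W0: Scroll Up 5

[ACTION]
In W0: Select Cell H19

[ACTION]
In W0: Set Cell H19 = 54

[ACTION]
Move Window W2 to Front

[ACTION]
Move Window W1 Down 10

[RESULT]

           ┏━━━━━━━━━━━━━━━━━━━━━━━━━━━┓  
           ┃ Spreadsheet               ┃  
━━━━━━━━━━━━━━━━━━━━━━━━━━┓────────────┨  
sheet                     ┃            ┃  
───┏━━━━━━━━━━━━━━━━━━━━━━━━━━━━━━━━━━━━━━
   ┃ MapNavigator                         
A  ┠──────────────────────────────────────
---┃  ....................^♣^~#.#.......  
  [┃  .......................♣.....═....  
   ┃  .....................♣.......═....  
   ┃  ..................................  
   ┃  ..................................  
   ┃  .............................═....  
   ┃  .................@................  
   ┃  .............................═....  
   ┃  .............................═....  
   ┃  .............................═....  
   ┃  .............................═....  
   ┃  ..................................  
   ┃  ..................................  
   ┗━━━━━━━━━━━━━━━━━━━━━━━━━━━━━━━━━━━━━━
━━━━━━━━━━━━━━━━━━━━━━━━━━┛               
                                          
                                          


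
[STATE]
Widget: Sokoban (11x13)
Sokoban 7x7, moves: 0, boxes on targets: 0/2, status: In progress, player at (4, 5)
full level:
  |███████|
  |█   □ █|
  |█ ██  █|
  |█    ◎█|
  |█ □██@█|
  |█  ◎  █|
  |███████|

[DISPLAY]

███████    
█   □ █    
█ ██  █    
█    ◎█    
█ □██@█    
█  ◎  █    
███████    
Moves: 0  0
           
           
           
           
           


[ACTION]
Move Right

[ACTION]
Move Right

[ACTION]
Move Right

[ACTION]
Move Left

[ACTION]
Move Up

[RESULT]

███████    
█   □ █    
█ ██  █    
█    +█    
█ □██ █    
█  ◎  █    
███████    
Moves: 1  0
           
           
           
           
           


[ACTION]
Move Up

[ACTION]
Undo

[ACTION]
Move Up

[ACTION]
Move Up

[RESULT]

███████    
█   □@█    
█ ██  █    
█    ◎█    
█ □██ █    
█  ◎  █    
███████    
Moves: 3  0
           
           
           
           
           


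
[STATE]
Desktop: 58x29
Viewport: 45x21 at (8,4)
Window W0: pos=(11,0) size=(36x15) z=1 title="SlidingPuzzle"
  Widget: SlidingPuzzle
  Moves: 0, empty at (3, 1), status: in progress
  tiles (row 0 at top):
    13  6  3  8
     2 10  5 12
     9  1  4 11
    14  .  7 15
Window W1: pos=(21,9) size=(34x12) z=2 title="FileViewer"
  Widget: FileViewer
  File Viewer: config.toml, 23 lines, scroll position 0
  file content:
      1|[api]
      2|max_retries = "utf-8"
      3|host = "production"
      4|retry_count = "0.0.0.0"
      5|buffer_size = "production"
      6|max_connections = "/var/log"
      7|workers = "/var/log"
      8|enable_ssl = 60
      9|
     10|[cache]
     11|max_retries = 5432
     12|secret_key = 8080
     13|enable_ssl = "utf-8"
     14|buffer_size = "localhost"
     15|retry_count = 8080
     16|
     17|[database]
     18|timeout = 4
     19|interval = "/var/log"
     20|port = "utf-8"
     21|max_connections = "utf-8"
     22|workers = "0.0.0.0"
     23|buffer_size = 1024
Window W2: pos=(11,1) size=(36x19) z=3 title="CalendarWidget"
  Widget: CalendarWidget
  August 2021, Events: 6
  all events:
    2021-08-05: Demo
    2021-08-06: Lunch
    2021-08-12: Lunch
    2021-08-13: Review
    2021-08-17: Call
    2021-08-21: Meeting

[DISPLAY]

   ┃           August 2021            ┃      
   ┃Mo Tu We Th Fr Sa Su              ┃      
   ┃                   1              ┃      
   ┃ 2  3  4  5*  6*  7  8            ┃      
   ┃ 9 10 11 12* 13* 14 15            ┃      
   ┃16 17* 18 19 20 21* 22            ┃━━━━━━
   ┃23 24 25 26 27 28 29              ┃      
   ┃30 31                             ┃──────
   ┃                                  ┃      
   ┃                                  ┃      
   ┃                                  ┃      
   ┃                                  ┃      
   ┃                                  ┃"     
   ┃                                  ┃og"   
   ┃                                  ┃      
   ┗━━━━━━━━━━━━━━━━━━━━━━━━━━━━━━━━━━┛      
             ┗━━━━━━━━━━━━━━━━━━━━━━━━━━━━━━━
                                             
                                             
                                             
                                             


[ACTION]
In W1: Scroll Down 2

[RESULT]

   ┃           August 2021            ┃      
   ┃Mo Tu We Th Fr Sa Su              ┃      
   ┃                   1              ┃      
   ┃ 2  3  4  5*  6*  7  8            ┃      
   ┃ 9 10 11 12* 13* 14 15            ┃      
   ┃16 17* 18 19 20 21* 22            ┃━━━━━━
   ┃23 24 25 26 27 28 29              ┃      
   ┃30 31                             ┃──────
   ┃                                  ┃      
   ┃                                  ┃      
   ┃                                  ┃"     
   ┃                                  ┃og"   
   ┃                                  ┃      
   ┃                                  ┃      
   ┃                                  ┃      
   ┗━━━━━━━━━━━━━━━━━━━━━━━━━━━━━━━━━━┛      
             ┗━━━━━━━━━━━━━━━━━━━━━━━━━━━━━━━
                                             
                                             
                                             
                                             


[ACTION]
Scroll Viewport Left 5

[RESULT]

        ┃           August 2021            ┃ 
        ┃Mo Tu We Th Fr Sa Su              ┃ 
        ┃                   1              ┃ 
        ┃ 2  3  4  5*  6*  7  8            ┃ 
        ┃ 9 10 11 12* 13* 14 15            ┃ 
        ┃16 17* 18 19 20 21* 22            ┃━
        ┃23 24 25 26 27 28 29              ┃ 
        ┃30 31                             ┃─
        ┃                                  ┃ 
        ┃                                  ┃ 
        ┃                                  ┃"
        ┃                                  ┃o
        ┃                                  ┃ 
        ┃                                  ┃ 
        ┃                                  ┃ 
        ┗━━━━━━━━━━━━━━━━━━━━━━━━━━━━━━━━━━┛ 
                  ┗━━━━━━━━━━━━━━━━━━━━━━━━━━
                                             
                                             
                                             
                                             


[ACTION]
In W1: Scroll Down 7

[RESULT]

        ┃           August 2021            ┃ 
        ┃Mo Tu We Th Fr Sa Su              ┃ 
        ┃                   1              ┃ 
        ┃ 2  3  4  5*  6*  7  8            ┃ 
        ┃ 9 10 11 12* 13* 14 15            ┃ 
        ┃16 17* 18 19 20 21* 22            ┃━
        ┃23 24 25 26 27 28 29              ┃ 
        ┃30 31                             ┃─
        ┃                                  ┃ 
        ┃                                  ┃ 
        ┃                                  ┃ 
        ┃                                  ┃ 
        ┃                                  ┃ 
        ┃                                  ┃ 
        ┃                                  ┃ 
        ┗━━━━━━━━━━━━━━━━━━━━━━━━━━━━━━━━━━┛ 
                  ┗━━━━━━━━━━━━━━━━━━━━━━━━━━
                                             
                                             
                                             
                                             


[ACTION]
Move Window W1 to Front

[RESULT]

        ┃           August 2021            ┃ 
        ┃Mo Tu We Th Fr Sa Su              ┃ 
        ┃                   1              ┃ 
        ┃ 2  3  4  5*  6*  7  8            ┃ 
        ┃ 9 10 11 12* 13* 14 15            ┃ 
        ┃16 17* 18┏━━━━━━━━━━━━━━━━━━━━━━━━━━
        ┃23 24 25 ┃ FileViewer               
        ┃30 31    ┠──────────────────────────
        ┃         ┃[cache]                   
        ┃         ┃max_retries = 5432        
        ┃         ┃secret_key = 8080         
        ┃         ┃enable_ssl = "utf-8"      
        ┃         ┃buffer_size = "localhost" 
        ┃         ┃retry_count = 8080        
        ┃         ┃                          
        ┗━━━━━━━━━┃[database]                
                  ┗━━━━━━━━━━━━━━━━━━━━━━━━━━
                                             
                                             
                                             
                                             


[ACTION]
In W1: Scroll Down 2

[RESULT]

        ┃           August 2021            ┃ 
        ┃Mo Tu We Th Fr Sa Su              ┃ 
        ┃                   1              ┃ 
        ┃ 2  3  4  5*  6*  7  8            ┃ 
        ┃ 9 10 11 12* 13* 14 15            ┃ 
        ┃16 17* 18┏━━━━━━━━━━━━━━━━━━━━━━━━━━
        ┃23 24 25 ┃ FileViewer               
        ┃30 31    ┠──────────────────────────
        ┃         ┃secret_key = 8080         
        ┃         ┃enable_ssl = "utf-8"      
        ┃         ┃buffer_size = "localhost" 
        ┃         ┃retry_count = 8080        
        ┃         ┃                          
        ┃         ┃[database]                
        ┃         ┃timeout = 4               
        ┗━━━━━━━━━┃interval = "/var/log"     
                  ┗━━━━━━━━━━━━━━━━━━━━━━━━━━
                                             
                                             
                                             
                                             
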